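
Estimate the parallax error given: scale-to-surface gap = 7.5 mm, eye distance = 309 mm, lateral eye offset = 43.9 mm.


error = h * offset / d
= 7.5 * 43.9 / 309
= 1.0655

1.0655


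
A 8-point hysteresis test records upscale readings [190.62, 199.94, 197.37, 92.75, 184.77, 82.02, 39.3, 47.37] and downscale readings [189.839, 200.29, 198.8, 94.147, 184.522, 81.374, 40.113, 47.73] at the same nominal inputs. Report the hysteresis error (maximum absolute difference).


|190.62 - 189.839| = 0.7810
|199.94 - 200.29| = 0.3500
|197.37 - 198.8| = 1.4300
|92.75 - 94.147| = 1.3970
|184.77 - 184.522| = 0.2480
|82.02 - 81.374| = 0.6460
|39.3 - 40.113| = 0.8130
|47.37 - 47.73| = 0.3600
hysteresis = max(diffs) = 1.4300

1.4300


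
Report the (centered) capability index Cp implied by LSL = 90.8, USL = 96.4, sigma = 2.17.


Cp = (USL - LSL) / (6 * sigma)
= (96.4 - 90.8) / (6 * 2.17)
= 5.6000 / 13.0200
= 0.4301

0.4301


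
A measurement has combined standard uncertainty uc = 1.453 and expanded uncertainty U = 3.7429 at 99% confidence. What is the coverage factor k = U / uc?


k = U / uc
k = 3.7429 / 1.453
k = 2.576

2.576


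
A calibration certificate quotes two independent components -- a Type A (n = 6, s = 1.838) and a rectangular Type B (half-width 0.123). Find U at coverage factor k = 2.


u_A = s / sqrt(n) = 1.838 / sqrt(6) = 0.75036036
u_B = half_width / sqrt(3) = 0.123 / sqrt(3) = 0.071014083
uc = sqrt(u_A^2 + u_B^2) = sqrt(0.75036036^2 + 0.071014083^2) = 0.75371325
U = k * uc = 2 * 0.75371325
U = 1.5074

1.5074


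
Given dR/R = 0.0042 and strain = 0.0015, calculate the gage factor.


GF = (dR/R) / epsilon
= 0.0042 / 0.0015
= 2.8000

2.8000


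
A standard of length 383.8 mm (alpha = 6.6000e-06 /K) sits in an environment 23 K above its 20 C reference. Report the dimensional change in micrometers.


dL = L * alpha * dT
= 383.8 * 6.6000e-06 * 23
= 0.0582608 mm
dL_um = 0.0582608 * 1000 = 58.2608 um

58.2608


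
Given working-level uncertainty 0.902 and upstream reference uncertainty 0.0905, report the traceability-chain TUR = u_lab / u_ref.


TUR = u_lab / u_ref
= 0.902 / 0.0905
= 9.9669

9.9669


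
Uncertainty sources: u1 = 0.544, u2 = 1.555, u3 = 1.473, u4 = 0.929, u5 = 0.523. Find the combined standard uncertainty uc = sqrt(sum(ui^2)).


uc = sqrt(0.544^2 + 1.555^2 + 1.473^2 + 0.929^2 + 0.523^2)
uc = sqrt(6.02026)
uc = 2.4536

2.4536


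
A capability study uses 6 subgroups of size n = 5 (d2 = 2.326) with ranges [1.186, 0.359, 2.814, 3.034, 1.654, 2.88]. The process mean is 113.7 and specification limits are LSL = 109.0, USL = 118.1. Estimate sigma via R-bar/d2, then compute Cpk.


R_bar = (1.186 + 0.359 + 2.814 + 3.034 + 1.654 + 2.88) / 6 = 1.9878333
sigma = R_bar / d2 = 1.9878333 / 2.326 = 0.85461449
Cp = (USL - LSL)/(6*sigma) = (118.1 - 109.0)/(6*0.85461449) = 1.7747
Cpu = (118.1 - 113.7)/(3*0.85461449) = 1.7162
Cpl = (113.7 - 109.0)/(3*0.85461449) = 1.8332
Cpk = min(Cpu, Cpl) = 1.7162

1.7162


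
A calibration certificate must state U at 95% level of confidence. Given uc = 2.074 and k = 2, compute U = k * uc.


U = k * uc
U = 2 * 2.074
U = 4.1480

4.1480


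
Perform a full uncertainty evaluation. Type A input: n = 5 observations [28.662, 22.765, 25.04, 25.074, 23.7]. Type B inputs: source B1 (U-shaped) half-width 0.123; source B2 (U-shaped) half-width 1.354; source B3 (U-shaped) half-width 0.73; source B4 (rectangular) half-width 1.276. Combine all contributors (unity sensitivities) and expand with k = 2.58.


mean = (28.662 + 22.765 + 25.04 + 25.074 + 23.7) / 5 = 25.0482
s = sqrt(sum((x - mean)^2)/(n-1)) = 2.2411453
u_A = s / sqrt(n) = 2.2411453 / sqrt(5) = 1.0022706
u_B1 = 0.123 / sqrt(2) = 0.086974134
u_B2 = 1.354 / sqrt(2) = 0.95742258
u_B3 = 0.73 / sqrt(2) = 0.51618795
u_B4 = 1.276 / sqrt(3) = 0.73669894
uc = sqrt(1.0022706^2 + 0.086974134^2 + 0.95742258^2 + 0.51618795^2 + 0.73669894^2) = 1.6546734
U = k * uc = 2.58 * 1.6546734
U = 4.2691

4.2691


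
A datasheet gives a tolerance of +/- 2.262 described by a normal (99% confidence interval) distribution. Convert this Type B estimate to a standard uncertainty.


u_B = half_width / 2.576
u_B = 2.262 / 2.576
u_B = 0.8781

0.8781


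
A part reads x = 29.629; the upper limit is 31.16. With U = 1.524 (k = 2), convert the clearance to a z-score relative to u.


u = U / k = 1.524 / 2 = 0.762
margin = |USL - x| = |31.16 - 29.629| = 1.531
z = margin / u = 1.531 / 0.762
z = 2.0092

2.0092


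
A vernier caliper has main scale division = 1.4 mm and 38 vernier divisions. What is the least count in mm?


LC = MSD / n_div
= 1.4 / 38
= 0.0368

0.0368


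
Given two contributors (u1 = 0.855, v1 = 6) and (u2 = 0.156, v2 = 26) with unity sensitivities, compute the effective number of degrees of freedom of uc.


uc = sqrt(u1^2 + u2^2) = sqrt(0.855^2 + 0.156^2) = 0.86911507
v_eff = uc^4 / (u1^4/v1 + u2^4/v2)
= 0.86911507^4 / (0.855^4/6 + 0.156^4/26)
= 0.57057025 / 0.089089037
v_eff = 6.4045

6.4045


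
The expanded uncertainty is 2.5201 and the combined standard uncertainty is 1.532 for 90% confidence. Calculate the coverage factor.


k = U / uc
k = 2.5201 / 1.532
k = 1.645

1.645


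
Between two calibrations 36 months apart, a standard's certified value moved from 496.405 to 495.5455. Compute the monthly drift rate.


rate = (v2 - v1) / months
= (495.5455 - 496.405) / 36
= -0.8595 / 36
= -0.0239

-0.0239


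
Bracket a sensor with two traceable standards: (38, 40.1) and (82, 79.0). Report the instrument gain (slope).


slope = (y2 - y1) / (x2 - x1)
= (79.0 - 40.1) / (82 - 38)
= 38.9000 / 44
= 0.8841

0.8841


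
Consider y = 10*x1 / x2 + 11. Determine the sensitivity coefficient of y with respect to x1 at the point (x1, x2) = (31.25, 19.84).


y = 10*x1 / x2 + 11
dy/dx1 = 10/x2
Evaluate at x2 = 19.84: c1 = 10 / 19.84
c1 = 0.5040

0.5040


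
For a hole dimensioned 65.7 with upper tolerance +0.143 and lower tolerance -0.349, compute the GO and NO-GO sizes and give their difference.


GO = nominal - lower_tol (smallest hole = maximum material condition)
GO = 65.7 - 0.349 = 65.351
NO-GO = nominal + upper_tol (largest hole = least material condition)
NO-GO = 65.7 + 0.143 = 65.843
spread = NO-GO - GO = 65.843 - 65.351 = 0.4920

0.4920


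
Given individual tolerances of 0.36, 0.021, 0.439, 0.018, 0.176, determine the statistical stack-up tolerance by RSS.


RSS = sqrt(0.36^2 + 0.021^2 + 0.439^2 + 0.018^2 + 0.176^2)
= sqrt(0.354062)
= 0.5950

0.5950


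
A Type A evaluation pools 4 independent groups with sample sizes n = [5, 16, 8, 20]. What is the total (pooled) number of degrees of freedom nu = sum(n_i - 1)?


nu = sum_i (n_i - 1)
nu = ((5 - 1) + (16 - 1) + (8 - 1) + (20 - 1))
nu = 4 + 15 + 7 + 19
nu = 45

45


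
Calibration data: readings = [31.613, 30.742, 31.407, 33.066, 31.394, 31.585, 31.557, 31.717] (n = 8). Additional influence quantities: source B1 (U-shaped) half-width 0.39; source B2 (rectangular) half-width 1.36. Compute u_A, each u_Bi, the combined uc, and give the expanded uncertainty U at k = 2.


mean = (31.613 + 30.742 + 31.407 + 33.066 + 31.394 + 31.585 + 31.557 + 31.717) / 8 = 31.635125
s = sqrt(sum((x - mean)^2)/(n-1)) = 0.65148916
u_A = s / sqrt(n) = 0.65148916 / sqrt(8) = 0.2303362
u_B1 = 0.39 / sqrt(2) = 0.27577164
u_B2 = 1.36 / sqrt(3) = 0.78519637
uc = sqrt(0.2303362^2 + 0.27577164^2 + 0.78519637^2) = 0.86350339
U = k * uc = 2 * 0.86350339
U = 1.7270

1.7270


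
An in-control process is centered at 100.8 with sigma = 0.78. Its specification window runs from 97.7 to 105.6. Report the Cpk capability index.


Cpu = (USL - mean) / (3*sigma) = (105.6 - 100.8) / (3*0.78) = 2.0513
Cpl = (mean - LSL) / (3*sigma) = (100.8 - 97.7) / (3*0.78) = 1.3248
Cpk = min(Cpu, Cpl) = 1.3248

1.3248


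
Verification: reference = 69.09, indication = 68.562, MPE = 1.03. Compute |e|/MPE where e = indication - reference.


e = indication - reference = 68.562 - 69.09 = -0.5280
|e| = 0.5280
ratio = |e| / MPE = 0.5280 / 1.03
ratio = 0.5126

0.5126


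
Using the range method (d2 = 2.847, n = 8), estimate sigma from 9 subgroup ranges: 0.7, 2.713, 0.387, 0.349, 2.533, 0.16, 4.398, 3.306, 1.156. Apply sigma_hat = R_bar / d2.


R_bar = (0.7 + 2.713 + 0.387 + 0.349 + 2.533 + 0.16 + 4.398 + 3.306 + 1.156) / 9
R_bar = 15.702 / 9 = 1.7446667
sigma_hat = R_bar / d2 = 1.7446667 / 2.847 = 0.6128

0.6128


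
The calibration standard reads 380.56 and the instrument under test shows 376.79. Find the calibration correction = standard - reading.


Correction = standard - reading
= 380.56 - 376.79
= 3.7700

3.7700


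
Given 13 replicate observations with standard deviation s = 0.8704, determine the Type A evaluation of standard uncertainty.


u_A = s / sqrt(n)
u_A = 0.8704 / sqrt(13)
u_A = 0.8704 / 3.6055513
u_A = 0.2414

0.2414


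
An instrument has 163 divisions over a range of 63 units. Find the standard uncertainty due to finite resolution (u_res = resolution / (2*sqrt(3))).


resolution = range / divisions
resolution = 63 / 163 = 0.38650307
u_res = resolution / (2*sqrt(3))
u_res = 0.38650307 / 3.4641016
u_res = 0.1116

0.1116


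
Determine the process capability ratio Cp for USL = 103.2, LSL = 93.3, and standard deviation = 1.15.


Cp = (USL - LSL) / (6 * sigma)
= (103.2 - 93.3) / (6 * 1.15)
= 9.9000 / 6.9000
= 1.4348

1.4348


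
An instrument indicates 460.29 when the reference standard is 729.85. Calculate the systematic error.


Systematic error = measured - true
= 460.29 - 729.85
= -269.5600

-269.5600


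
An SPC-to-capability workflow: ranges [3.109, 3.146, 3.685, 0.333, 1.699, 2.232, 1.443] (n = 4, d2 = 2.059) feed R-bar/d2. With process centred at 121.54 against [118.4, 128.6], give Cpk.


R_bar = (3.109 + 3.146 + 3.685 + 0.333 + 1.699 + 2.232 + 1.443) / 7 = 2.2352857
sigma = R_bar / d2 = 2.2352857 / 2.059 = 1.0856171
Cp = (USL - LSL)/(6*sigma) = (128.6 - 118.4)/(6*1.0856171) = 1.5659
Cpu = (128.6 - 121.54)/(3*1.0856171) = 2.1677
Cpl = (121.54 - 118.4)/(3*1.0856171) = 0.9641
Cpk = min(Cpu, Cpl) = 0.9641

0.9641


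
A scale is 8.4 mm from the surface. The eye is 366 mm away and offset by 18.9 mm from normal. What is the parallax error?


error = h * offset / d
= 8.4 * 18.9 / 366
= 0.4338

0.4338


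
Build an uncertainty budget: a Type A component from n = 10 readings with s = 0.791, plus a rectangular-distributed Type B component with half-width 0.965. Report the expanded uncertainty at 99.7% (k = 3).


u_A = s / sqrt(n) = 0.791 / sqrt(10) = 0.25013616
u_B = half_width / sqrt(3) = 0.965 / sqrt(3) = 0.55714301
uc = sqrt(u_A^2 + u_B^2) = sqrt(0.25013616^2 + 0.55714301^2) = 0.61071796
U = k * uc = 3 * 0.61071796
U = 1.8322

1.8322


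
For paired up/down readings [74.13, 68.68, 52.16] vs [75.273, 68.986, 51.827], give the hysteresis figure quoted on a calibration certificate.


|74.13 - 75.273| = 1.1430
|68.68 - 68.986| = 0.3060
|52.16 - 51.827| = 0.3330
hysteresis = max(diffs) = 1.1430

1.1430


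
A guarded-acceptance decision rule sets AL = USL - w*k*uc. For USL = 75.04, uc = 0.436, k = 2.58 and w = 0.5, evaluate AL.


U = k * uc = 2.58 * 0.436 = 1.12488
guard band g = w * U = 0.5 * 1.12488 = 0.56244
AL = USL - g = 75.04 - 0.56244
AL = 74.4776

74.4776


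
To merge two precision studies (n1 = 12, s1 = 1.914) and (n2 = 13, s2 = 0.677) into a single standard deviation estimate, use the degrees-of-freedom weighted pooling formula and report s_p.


s_p = sqrt(((n1-1)*s1^2 + (n2-1)*s2^2) / (n1+n2-2))
numerator = (12-1)*1.914^2 + (13-1)*0.677^2 = 40.297356 + 5.499948 = 45.797304
denominator = 12 + 13 - 2 = 23
s_p^2 = 45.797304 / 23 = 1.9911871
s_p = sqrt(1.9911871) = 1.4111

1.4111


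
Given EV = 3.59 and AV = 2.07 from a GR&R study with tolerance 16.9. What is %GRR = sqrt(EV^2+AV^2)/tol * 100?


GRR = sqrt(EV^2 + AV^2) = sqrt(3.59^2 + 2.07^2) = 4.1440319
%GRR = GRR / tol * 100 = 4.1440319 / 16.9 * 100
%GRR = 24.5209

24.5209


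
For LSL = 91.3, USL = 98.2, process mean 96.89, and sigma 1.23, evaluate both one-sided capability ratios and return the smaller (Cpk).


Cpu = (USL - mean) / (3*sigma) = (98.2 - 96.89) / (3*1.23) = 0.3550
Cpl = (mean - LSL) / (3*sigma) = (96.89 - 91.3) / (3*1.23) = 1.5149
Cpk = min(Cpu, Cpl) = 0.3550

0.3550


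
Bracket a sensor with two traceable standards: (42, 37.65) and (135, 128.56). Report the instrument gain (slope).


slope = (y2 - y1) / (x2 - x1)
= (128.56 - 37.65) / (135 - 42)
= 90.9100 / 93
= 0.9775

0.9775


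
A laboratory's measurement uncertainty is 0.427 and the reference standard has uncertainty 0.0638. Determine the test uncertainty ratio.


TUR = u_lab / u_ref
= 0.427 / 0.0638
= 6.6928

6.6928


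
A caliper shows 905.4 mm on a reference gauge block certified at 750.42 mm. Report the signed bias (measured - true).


Systematic error = measured - true
= 905.4 - 750.42
= 154.9800

154.9800


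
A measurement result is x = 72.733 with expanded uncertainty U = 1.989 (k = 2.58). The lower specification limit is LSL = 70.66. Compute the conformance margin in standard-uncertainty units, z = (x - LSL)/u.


u = U / k = 1.989 / 2.58 = 0.77093023
margin = |LSL - x| = |70.66 - 72.733| = 2.073
z = margin / u = 2.073 / 0.77093023
z = 2.6890

2.6890


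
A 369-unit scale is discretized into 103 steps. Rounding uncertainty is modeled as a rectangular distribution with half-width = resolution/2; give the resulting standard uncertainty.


resolution = range / divisions
resolution = 369 / 103 = 3.5825243
u_res = resolution / (2*sqrt(3))
u_res = 3.5825243 / 3.4641016
u_res = 1.0342

1.0342


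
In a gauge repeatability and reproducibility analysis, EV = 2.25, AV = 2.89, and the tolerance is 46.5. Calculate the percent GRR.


GRR = sqrt(EV^2 + AV^2) = sqrt(2.25^2 + 2.89^2) = 3.6625947
%GRR = GRR / tol * 100 = 3.6625947 / 46.5 * 100
%GRR = 7.8765

7.8765


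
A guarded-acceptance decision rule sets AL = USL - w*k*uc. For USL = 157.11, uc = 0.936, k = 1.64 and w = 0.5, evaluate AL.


U = k * uc = 1.64 * 0.936 = 1.53504
guard band g = w * U = 0.5 * 1.53504 = 0.76752
AL = USL - g = 157.11 - 0.76752
AL = 156.3425

156.3425


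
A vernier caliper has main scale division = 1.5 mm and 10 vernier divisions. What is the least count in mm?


LC = MSD / n_div
= 1.5 / 10
= 0.1500

0.1500


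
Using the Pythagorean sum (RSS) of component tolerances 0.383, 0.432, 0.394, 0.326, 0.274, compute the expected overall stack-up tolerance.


RSS = sqrt(0.383^2 + 0.432^2 + 0.394^2 + 0.326^2 + 0.274^2)
= sqrt(0.669901)
= 0.8185

0.8185


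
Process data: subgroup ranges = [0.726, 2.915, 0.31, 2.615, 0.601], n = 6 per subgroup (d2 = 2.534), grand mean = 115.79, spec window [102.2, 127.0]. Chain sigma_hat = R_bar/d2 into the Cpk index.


R_bar = (0.726 + 2.915 + 0.31 + 2.615 + 0.601) / 5 = 1.4334
sigma = R_bar / d2 = 1.4334 / 2.534 = 0.56566693
Cp = (USL - LSL)/(6*sigma) = (127.0 - 102.2)/(6*0.56566693) = 7.3070
Cpu = (127.0 - 115.79)/(3*0.56566693) = 6.6058
Cpl = (115.79 - 102.2)/(3*0.56566693) = 8.0082
Cpk = min(Cpu, Cpl) = 6.6058

6.6058


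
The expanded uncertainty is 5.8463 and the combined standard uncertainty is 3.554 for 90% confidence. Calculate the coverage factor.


k = U / uc
k = 5.8463 / 3.554
k = 1.645

1.645


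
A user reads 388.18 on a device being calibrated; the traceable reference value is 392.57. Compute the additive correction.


Correction = standard - reading
= 392.57 - 388.18
= 4.3900

4.3900


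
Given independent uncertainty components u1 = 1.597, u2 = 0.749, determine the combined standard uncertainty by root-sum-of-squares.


uc = sqrt(1.597^2 + 0.749^2)
uc = sqrt(3.11141)
uc = 1.7639

1.7639


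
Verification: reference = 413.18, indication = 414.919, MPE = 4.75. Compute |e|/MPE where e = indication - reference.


e = indication - reference = 414.919 - 413.18 = 1.7390
|e| = 1.7390
ratio = |e| / MPE = 1.7390 / 4.75
ratio = 0.3661

0.3661


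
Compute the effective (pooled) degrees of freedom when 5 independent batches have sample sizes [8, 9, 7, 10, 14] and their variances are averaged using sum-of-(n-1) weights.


nu = sum_i (n_i - 1)
nu = ((8 - 1) + (9 - 1) + (7 - 1) + (10 - 1) + (14 - 1))
nu = 7 + 8 + 6 + 9 + 13
nu = 43

43


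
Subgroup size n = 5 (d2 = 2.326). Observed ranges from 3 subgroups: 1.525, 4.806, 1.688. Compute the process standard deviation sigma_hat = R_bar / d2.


R_bar = (1.525 + 4.806 + 1.688) / 3
R_bar = 8.019 / 3 = 2.673
sigma_hat = R_bar / d2 = 2.673 / 2.326 = 1.1492

1.1492


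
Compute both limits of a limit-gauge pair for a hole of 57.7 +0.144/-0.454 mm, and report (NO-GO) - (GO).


GO = nominal - lower_tol (smallest hole = maximum material condition)
GO = 57.7 - 0.454 = 57.246
NO-GO = nominal + upper_tol (largest hole = least material condition)
NO-GO = 57.7 + 0.144 = 57.844
spread = NO-GO - GO = 57.844 - 57.246 = 0.5980

0.5980


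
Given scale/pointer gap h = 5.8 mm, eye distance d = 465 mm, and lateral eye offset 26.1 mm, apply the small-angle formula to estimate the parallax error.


error = h * offset / d
= 5.8 * 26.1 / 465
= 0.3255

0.3255


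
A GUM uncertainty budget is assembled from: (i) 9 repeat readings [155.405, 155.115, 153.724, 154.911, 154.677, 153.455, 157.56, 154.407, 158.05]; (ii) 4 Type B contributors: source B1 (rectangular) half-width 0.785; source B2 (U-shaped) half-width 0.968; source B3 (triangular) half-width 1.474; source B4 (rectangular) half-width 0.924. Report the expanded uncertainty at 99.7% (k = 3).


mean = (155.405 + 155.115 + 153.724 + 154.911 + 154.677 + 153.455 + 157.56 + 154.407 + 158.05) / 9 = 155.256
s = sqrt(sum((x - mean)^2)/(n-1)) = 1.5780774
u_A = s / sqrt(n) = 1.5780774 / sqrt(9) = 0.5260258
u_B1 = 0.785 / sqrt(3) = 0.45321996
u_B2 = 0.968 / sqrt(2) = 0.68447936
u_B3 = 1.474 / sqrt(6) = 0.60175798
u_B4 = 0.924 / sqrt(3) = 0.53347165
uc = sqrt(0.5260258^2 + 0.45321996^2 + 0.68447936^2 + 0.60175798^2 + 0.53347165^2) = 1.2638545
U = k * uc = 3 * 1.2638545
U = 3.7916

3.7916


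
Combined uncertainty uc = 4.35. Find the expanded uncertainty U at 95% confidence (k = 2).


U = k * uc
U = 2 * 4.35
U = 8.7000

8.7000


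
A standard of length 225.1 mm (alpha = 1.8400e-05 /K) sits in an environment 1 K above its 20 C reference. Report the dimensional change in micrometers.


dL = L * alpha * dT
= 225.1 * 1.8400e-05 * 1
= 0.0041418 mm
dL_um = 0.0041418 * 1000 = 4.1418 um

4.1418


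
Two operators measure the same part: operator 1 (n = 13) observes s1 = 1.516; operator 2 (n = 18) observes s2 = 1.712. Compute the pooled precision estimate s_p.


s_p = sqrt(((n1-1)*s1^2 + (n2-1)*s2^2) / (n1+n2-2))
numerator = (13-1)*1.516^2 + (18-1)*1.712^2 = 27.579072 + 49.826048 = 77.40512
denominator = 13 + 18 - 2 = 29
s_p^2 = 77.40512 / 29 = 2.6691421
s_p = sqrt(2.6691421) = 1.6338

1.6338


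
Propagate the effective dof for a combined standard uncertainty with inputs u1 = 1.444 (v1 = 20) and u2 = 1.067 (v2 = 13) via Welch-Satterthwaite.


uc = sqrt(u1^2 + u2^2) = sqrt(1.444^2 + 1.067^2) = 1.7954456
v_eff = uc^4 / (u1^4/v1 + u2^4/v2)
= 1.7954456^4 / (1.444^4/20 + 1.067^4/13)
= 10.391758 / 0.31709401
v_eff = 32.7719

32.7719


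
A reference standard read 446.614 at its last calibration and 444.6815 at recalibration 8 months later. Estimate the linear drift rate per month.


rate = (v2 - v1) / months
= (444.6815 - 446.614) / 8
= -1.9325 / 8
= -0.2416

-0.2416


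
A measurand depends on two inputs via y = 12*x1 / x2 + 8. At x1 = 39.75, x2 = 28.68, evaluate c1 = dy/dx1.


y = 12*x1 / x2 + 8
dy/dx1 = 12/x2
Evaluate at x2 = 28.68: c1 = 12 / 28.68
c1 = 0.4184

0.4184


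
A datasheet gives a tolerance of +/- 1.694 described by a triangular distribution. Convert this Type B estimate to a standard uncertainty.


u_B = half_width / sqrt(6)
u_B = 1.694 / 2.4494897
u_B = 0.6916

0.6916


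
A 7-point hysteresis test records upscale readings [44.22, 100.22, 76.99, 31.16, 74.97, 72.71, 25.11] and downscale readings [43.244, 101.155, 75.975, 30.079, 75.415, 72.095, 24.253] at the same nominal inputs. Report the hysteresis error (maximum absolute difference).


|44.22 - 43.244| = 0.9760
|100.22 - 101.155| = 0.9350
|76.99 - 75.975| = 1.0150
|31.16 - 30.079| = 1.0810
|74.97 - 75.415| = 0.4450
|72.71 - 72.095| = 0.6150
|25.11 - 24.253| = 0.8570
hysteresis = max(diffs) = 1.0810

1.0810


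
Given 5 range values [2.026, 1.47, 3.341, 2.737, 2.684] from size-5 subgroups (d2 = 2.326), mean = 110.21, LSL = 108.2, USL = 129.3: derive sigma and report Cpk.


R_bar = (2.026 + 1.47 + 3.341 + 2.737 + 2.684) / 5 = 2.4516
sigma = R_bar / d2 = 2.4516 / 2.326 = 1.0539983
Cp = (USL - LSL)/(6*sigma) = (129.3 - 108.2)/(6*1.0539983) = 3.3365
Cpu = (129.3 - 110.21)/(3*1.0539983) = 6.0373
Cpl = (110.21 - 108.2)/(3*1.0539983) = 0.6357
Cpk = min(Cpu, Cpl) = 0.6357

0.6357


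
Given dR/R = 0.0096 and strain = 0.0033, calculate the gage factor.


GF = (dR/R) / epsilon
= 0.0096 / 0.0033
= 2.9091

2.9091


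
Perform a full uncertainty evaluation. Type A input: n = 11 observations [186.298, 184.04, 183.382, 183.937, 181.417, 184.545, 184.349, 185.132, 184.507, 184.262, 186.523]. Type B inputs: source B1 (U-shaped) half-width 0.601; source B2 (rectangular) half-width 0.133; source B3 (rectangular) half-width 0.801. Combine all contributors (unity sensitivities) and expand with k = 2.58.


mean = (186.298 + 184.04 + 183.382 + 183.937 + 181.417 + 184.545 + 184.349 + 185.132 + 184.507 + 184.262 + 186.523) / 11 = 184.3992727
s = sqrt(sum((x - mean)^2)/(n-1)) = 1.3776085
u_A = s / sqrt(n) = 1.3776085 / sqrt(11) = 0.41536459
u_B1 = 0.601 / sqrt(2) = 0.42497118
u_B2 = 0.133 / sqrt(3) = 0.076787586
u_B3 = 0.801 / sqrt(3) = 0.46245757
uc = sqrt(0.41536459^2 + 0.42497118^2 + 0.076787586^2 + 0.46245757^2) = 0.75689602
U = k * uc = 2.58 * 0.75689602
U = 1.9528

1.9528


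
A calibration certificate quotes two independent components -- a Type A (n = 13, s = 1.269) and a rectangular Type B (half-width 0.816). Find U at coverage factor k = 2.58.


u_A = s / sqrt(n) = 1.269 / sqrt(13) = 0.35195727
u_B = half_width / sqrt(3) = 0.816 / sqrt(3) = 0.47111782
uc = sqrt(u_A^2 + u_B^2) = sqrt(0.35195727^2 + 0.47111782^2) = 0.58806966
U = k * uc = 2.58 * 0.58806966
U = 1.5172

1.5172


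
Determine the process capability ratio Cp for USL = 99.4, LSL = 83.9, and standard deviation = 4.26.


Cp = (USL - LSL) / (6 * sigma)
= (99.4 - 83.9) / (6 * 4.26)
= 15.5000 / 25.5600
= 0.6064

0.6064


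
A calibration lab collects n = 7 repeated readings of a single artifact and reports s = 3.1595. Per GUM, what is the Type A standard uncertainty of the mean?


u_A = s / sqrt(n)
u_A = 3.1595 / sqrt(7)
u_A = 3.1595 / 2.6457513
u_A = 1.1942

1.1942


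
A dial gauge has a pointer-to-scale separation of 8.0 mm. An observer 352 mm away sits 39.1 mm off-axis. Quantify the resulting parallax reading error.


error = h * offset / d
= 8.0 * 39.1 / 352
= 0.8886

0.8886


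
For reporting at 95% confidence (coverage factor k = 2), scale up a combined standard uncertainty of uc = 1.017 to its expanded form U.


U = k * uc
U = 2 * 1.017
U = 2.0340

2.0340


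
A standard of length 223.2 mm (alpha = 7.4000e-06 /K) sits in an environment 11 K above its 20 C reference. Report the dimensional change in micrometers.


dL = L * alpha * dT
= 223.2 * 7.4000e-06 * 11
= 0.0181685 mm
dL_um = 0.0181685 * 1000 = 18.1685 um

18.1685


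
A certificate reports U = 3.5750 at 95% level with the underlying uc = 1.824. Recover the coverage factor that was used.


k = U / uc
k = 3.5750 / 1.824
k = 1.96

1.96


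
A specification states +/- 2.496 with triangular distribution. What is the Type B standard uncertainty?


u_B = half_width / sqrt(6)
u_B = 2.496 / 2.4494897
u_B = 1.0190

1.0190


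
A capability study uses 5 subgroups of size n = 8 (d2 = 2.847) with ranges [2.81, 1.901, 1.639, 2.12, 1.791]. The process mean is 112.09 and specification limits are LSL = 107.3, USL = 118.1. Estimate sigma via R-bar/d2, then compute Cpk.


R_bar = (2.81 + 1.901 + 1.639 + 2.12 + 1.791) / 5 = 2.0522
sigma = R_bar / d2 = 2.0522 / 2.847 = 0.72082894
Cp = (USL - LSL)/(6*sigma) = (118.1 - 107.3)/(6*0.72082894) = 2.4971
Cpu = (118.1 - 112.09)/(3*0.72082894) = 2.7792
Cpl = (112.09 - 107.3)/(3*0.72082894) = 2.2150
Cpk = min(Cpu, Cpl) = 2.2150

2.2150


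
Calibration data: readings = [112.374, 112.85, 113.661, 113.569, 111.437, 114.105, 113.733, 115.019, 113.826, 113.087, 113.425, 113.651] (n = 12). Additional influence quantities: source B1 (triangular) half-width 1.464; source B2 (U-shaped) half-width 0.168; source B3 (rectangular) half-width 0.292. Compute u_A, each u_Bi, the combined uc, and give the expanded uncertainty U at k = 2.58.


mean = (112.374 + 112.85 + 113.661 + 113.569 + 111.437 + 114.105 + 113.733 + 115.019 + 113.826 + 113.087 + 113.425 + 113.651) / 12 = 113.39475
s = sqrt(sum((x - mean)^2)/(n-1)) = 0.89833393
u_A = s / sqrt(n) = 0.89833393 / sqrt(12) = 0.25932667
u_B1 = 1.464 / sqrt(6) = 0.5976755
u_B2 = 0.168 / sqrt(2) = 0.11879394
u_B3 = 0.292 / sqrt(3) = 0.16858628
uc = sqrt(0.25932667^2 + 0.5976755^2 + 0.11879394^2 + 0.16858628^2) = 0.68337373
U = k * uc = 2.58 * 0.68337373
U = 1.7631

1.7631


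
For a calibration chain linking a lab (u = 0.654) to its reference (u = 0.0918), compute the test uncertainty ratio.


TUR = u_lab / u_ref
= 0.654 / 0.0918
= 7.1242

7.1242


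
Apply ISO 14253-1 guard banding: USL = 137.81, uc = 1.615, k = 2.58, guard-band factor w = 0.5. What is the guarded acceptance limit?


U = k * uc = 2.58 * 1.615 = 4.1667
guard band g = w * U = 0.5 * 4.1667 = 2.08335
AL = USL - g = 137.81 - 2.08335
AL = 135.7267

135.7267


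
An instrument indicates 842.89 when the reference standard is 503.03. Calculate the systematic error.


Systematic error = measured - true
= 842.89 - 503.03
= 339.8600

339.8600


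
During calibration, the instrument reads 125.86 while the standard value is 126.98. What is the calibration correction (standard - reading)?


Correction = standard - reading
= 126.98 - 125.86
= 1.1200

1.1200


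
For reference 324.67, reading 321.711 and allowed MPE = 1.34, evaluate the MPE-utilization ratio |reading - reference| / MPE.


e = indication - reference = 321.711 - 324.67 = -2.9590
|e| = 2.9590
ratio = |e| / MPE = 2.9590 / 1.34
ratio = 2.2082

2.2082


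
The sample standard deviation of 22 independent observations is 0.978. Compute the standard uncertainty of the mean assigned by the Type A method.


u_A = s / sqrt(n)
u_A = 0.978 / sqrt(22)
u_A = 0.978 / 4.6904158
u_A = 0.2085

0.2085


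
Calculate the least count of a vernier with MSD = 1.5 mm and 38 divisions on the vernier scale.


LC = MSD / n_div
= 1.5 / 38
= 0.0395

0.0395


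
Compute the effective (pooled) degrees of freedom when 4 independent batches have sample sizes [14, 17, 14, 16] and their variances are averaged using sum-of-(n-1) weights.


nu = sum_i (n_i - 1)
nu = ((14 - 1) + (17 - 1) + (14 - 1) + (16 - 1))
nu = 13 + 16 + 13 + 15
nu = 57

57


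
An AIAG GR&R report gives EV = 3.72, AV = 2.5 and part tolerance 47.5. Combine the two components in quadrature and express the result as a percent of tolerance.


GRR = sqrt(EV^2 + AV^2) = sqrt(3.72^2 + 2.5^2) = 4.4820085
%GRR = GRR / tol * 100 = 4.4820085 / 47.5 * 100
%GRR = 9.4358

9.4358


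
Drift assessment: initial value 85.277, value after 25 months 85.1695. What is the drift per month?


rate = (v2 - v1) / months
= (85.1695 - 85.277) / 25
= -0.1075 / 25
= -0.0043

-0.0043


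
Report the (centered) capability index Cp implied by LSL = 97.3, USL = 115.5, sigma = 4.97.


Cp = (USL - LSL) / (6 * sigma)
= (115.5 - 97.3) / (6 * 4.97)
= 18.2000 / 29.8200
= 0.6103

0.6103


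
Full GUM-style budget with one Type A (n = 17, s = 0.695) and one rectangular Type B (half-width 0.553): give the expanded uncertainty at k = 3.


u_A = s / sqrt(n) = 0.695 / sqrt(17) = 0.16856226
u_B = half_width / sqrt(3) = 0.553 / sqrt(3) = 0.3192747
uc = sqrt(u_A^2 + u_B^2) = sqrt(0.16856226^2 + 0.3192747^2) = 0.36103957
U = k * uc = 3 * 0.36103957
U = 1.0831

1.0831


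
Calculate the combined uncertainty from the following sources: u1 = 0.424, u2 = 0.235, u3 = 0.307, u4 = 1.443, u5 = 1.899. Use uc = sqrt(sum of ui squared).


uc = sqrt(0.424^2 + 0.235^2 + 0.307^2 + 1.443^2 + 1.899^2)
uc = sqrt(6.0177)
uc = 2.4531

2.4531


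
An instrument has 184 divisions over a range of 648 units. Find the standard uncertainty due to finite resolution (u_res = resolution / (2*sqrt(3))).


resolution = range / divisions
resolution = 648 / 184 = 3.5217391
u_res = resolution / (2*sqrt(3))
u_res = 3.5217391 / 3.4641016
u_res = 1.0166

1.0166


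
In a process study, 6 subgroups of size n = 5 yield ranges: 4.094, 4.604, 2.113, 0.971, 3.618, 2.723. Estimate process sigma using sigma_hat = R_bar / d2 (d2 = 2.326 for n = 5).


R_bar = (4.094 + 4.604 + 2.113 + 0.971 + 3.618 + 2.723) / 6
R_bar = 18.123 / 6 = 3.0205
sigma_hat = R_bar / d2 = 3.0205 / 2.326 = 1.2986

1.2986


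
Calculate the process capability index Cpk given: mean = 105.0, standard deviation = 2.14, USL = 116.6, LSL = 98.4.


Cpu = (USL - mean) / (3*sigma) = (116.6 - 105.0) / (3*2.14) = 1.8069
Cpl = (mean - LSL) / (3*sigma) = (105.0 - 98.4) / (3*2.14) = 1.0280
Cpk = min(Cpu, Cpl) = 1.0280

1.0280


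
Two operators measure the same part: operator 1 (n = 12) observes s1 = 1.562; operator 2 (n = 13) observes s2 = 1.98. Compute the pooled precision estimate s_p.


s_p = sqrt(((n1-1)*s1^2 + (n2-1)*s2^2) / (n1+n2-2))
numerator = (12-1)*1.562^2 + (13-1)*1.98^2 = 26.838284 + 47.0448 = 73.883084
denominator = 12 + 13 - 2 = 23
s_p^2 = 73.883084 / 23 = 3.212308
s_p = sqrt(3.212308) = 1.7923

1.7923


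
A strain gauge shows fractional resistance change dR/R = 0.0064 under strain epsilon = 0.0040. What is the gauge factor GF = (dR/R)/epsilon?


GF = (dR/R) / epsilon
= 0.0064 / 0.0040
= 1.6000

1.6000


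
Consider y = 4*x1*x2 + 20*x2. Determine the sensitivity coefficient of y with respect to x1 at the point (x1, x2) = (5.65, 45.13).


y = 4*x1*x2 + 20*x2
dy/dx1 = 4*x2
Evaluate at x2 = 45.13: c1 = 4 * 45.13
c1 = 180.5200

180.5200


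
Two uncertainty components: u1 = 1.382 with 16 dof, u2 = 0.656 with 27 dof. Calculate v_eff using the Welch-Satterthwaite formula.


uc = sqrt(u1^2 + u2^2) = sqrt(1.382^2 + 0.656^2) = 1.5297908
v_eff = uc^4 / (u1^4/v1 + u2^4/v2)
= 1.5297908^4 / (1.382^4/16 + 0.656^4/27)
= 5.4768164 / 0.23484696
v_eff = 23.3208

23.3208


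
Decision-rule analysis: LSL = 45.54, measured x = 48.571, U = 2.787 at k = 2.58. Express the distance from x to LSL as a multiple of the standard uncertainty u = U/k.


u = U / k = 2.787 / 2.58 = 1.0802326
margin = |LSL - x| = |45.54 - 48.571| = 3.031
z = margin / u = 3.031 / 1.0802326
z = 2.8059

2.8059


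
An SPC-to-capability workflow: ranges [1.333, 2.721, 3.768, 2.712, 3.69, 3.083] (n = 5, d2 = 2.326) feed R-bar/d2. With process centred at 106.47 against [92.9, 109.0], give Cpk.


R_bar = (1.333 + 2.721 + 3.768 + 2.712 + 3.69 + 3.083) / 6 = 2.8845
sigma = R_bar / d2 = 2.8845 / 2.326 = 1.2401118
Cp = (USL - LSL)/(6*sigma) = (109.0 - 92.9)/(6*1.2401118) = 2.1638
Cpu = (109.0 - 106.47)/(3*1.2401118) = 0.6800
Cpl = (106.47 - 92.9)/(3*1.2401118) = 3.6475
Cpk = min(Cpu, Cpl) = 0.6800

0.6800


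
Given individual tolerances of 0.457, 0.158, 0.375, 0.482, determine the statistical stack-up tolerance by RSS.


RSS = sqrt(0.457^2 + 0.158^2 + 0.375^2 + 0.482^2)
= sqrt(0.606762)
= 0.7789

0.7789


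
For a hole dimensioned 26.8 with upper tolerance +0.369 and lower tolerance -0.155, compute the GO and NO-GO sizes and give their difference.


GO = nominal - lower_tol (smallest hole = maximum material condition)
GO = 26.8 - 0.155 = 26.645
NO-GO = nominal + upper_tol (largest hole = least material condition)
NO-GO = 26.8 + 0.369 = 27.169
spread = NO-GO - GO = 27.169 - 26.645 = 0.5240

0.5240


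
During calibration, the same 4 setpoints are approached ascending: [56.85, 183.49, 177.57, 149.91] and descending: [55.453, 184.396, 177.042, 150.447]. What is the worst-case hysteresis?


|56.85 - 55.453| = 1.3970
|183.49 - 184.396| = 0.9060
|177.57 - 177.042| = 0.5280
|149.91 - 150.447| = 0.5370
hysteresis = max(diffs) = 1.3970

1.3970


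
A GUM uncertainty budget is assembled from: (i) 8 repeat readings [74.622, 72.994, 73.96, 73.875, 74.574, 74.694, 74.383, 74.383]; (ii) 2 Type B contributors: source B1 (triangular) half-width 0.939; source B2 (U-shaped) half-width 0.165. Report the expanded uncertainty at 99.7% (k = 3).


mean = (74.622 + 72.994 + 73.96 + 73.875 + 74.574 + 74.694 + 74.383 + 74.383) / 8 = 74.185625
s = sqrt(sum((x - mean)^2)/(n-1)) = 0.56631413
u_A = s / sqrt(n) = 0.56631413 / sqrt(8) = 0.20022228
u_B1 = 0.939 / sqrt(6) = 0.38334514
u_B2 = 0.165 / sqrt(2) = 0.11667262
uc = sqrt(0.20022228^2 + 0.38334514^2 + 0.11667262^2) = 0.44794526
U = k * uc = 3 * 0.44794526
U = 1.3438

1.3438


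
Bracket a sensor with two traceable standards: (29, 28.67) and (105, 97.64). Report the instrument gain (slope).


slope = (y2 - y1) / (x2 - x1)
= (97.64 - 28.67) / (105 - 29)
= 68.9700 / 76
= 0.9075

0.9075


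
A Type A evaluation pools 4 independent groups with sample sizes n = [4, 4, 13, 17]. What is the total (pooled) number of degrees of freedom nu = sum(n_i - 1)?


nu = sum_i (n_i - 1)
nu = ((4 - 1) + (4 - 1) + (13 - 1) + (17 - 1))
nu = 3 + 3 + 12 + 16
nu = 34

34


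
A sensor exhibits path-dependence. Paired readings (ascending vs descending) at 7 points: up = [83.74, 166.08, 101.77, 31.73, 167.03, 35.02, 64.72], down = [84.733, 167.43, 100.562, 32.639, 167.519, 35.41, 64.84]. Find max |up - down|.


|83.74 - 84.733| = 0.9930
|166.08 - 167.43| = 1.3500
|101.77 - 100.562| = 1.2080
|31.73 - 32.639| = 0.9090
|167.03 - 167.519| = 0.4890
|35.02 - 35.41| = 0.3900
|64.72 - 64.84| = 0.1200
hysteresis = max(diffs) = 1.3500

1.3500


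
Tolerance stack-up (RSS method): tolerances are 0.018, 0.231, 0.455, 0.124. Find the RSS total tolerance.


RSS = sqrt(0.018^2 + 0.231^2 + 0.455^2 + 0.124^2)
= sqrt(0.276086)
= 0.5254

0.5254


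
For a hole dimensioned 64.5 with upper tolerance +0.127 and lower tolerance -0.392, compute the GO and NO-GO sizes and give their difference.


GO = nominal - lower_tol (smallest hole = maximum material condition)
GO = 64.5 - 0.392 = 64.108
NO-GO = nominal + upper_tol (largest hole = least material condition)
NO-GO = 64.5 + 0.127 = 64.627
spread = NO-GO - GO = 64.627 - 64.108 = 0.5190

0.5190


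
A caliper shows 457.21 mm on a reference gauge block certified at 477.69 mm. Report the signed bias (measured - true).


Systematic error = measured - true
= 457.21 - 477.69
= -20.4800

-20.4800


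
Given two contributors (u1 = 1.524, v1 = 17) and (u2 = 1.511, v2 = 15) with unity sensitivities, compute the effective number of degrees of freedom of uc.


uc = sqrt(u1^2 + u2^2) = sqrt(1.524^2 + 1.511^2) = 2.1460888
v_eff = uc^4 / (u1^4/v1 + u2^4/v2)
= 2.1460888^4 / (1.524^4/17 + 1.511^4/15)
= 21.212446 / 0.66482468
v_eff = 31.9068

31.9068


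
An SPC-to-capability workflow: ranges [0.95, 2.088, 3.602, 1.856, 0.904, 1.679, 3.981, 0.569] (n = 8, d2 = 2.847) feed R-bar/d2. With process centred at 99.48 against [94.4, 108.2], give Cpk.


R_bar = (0.95 + 2.088 + 3.602 + 1.856 + 0.904 + 1.679 + 3.981 + 0.569) / 8 = 1.953625
sigma = R_bar / d2 = 1.953625 / 2.847 = 0.68620478
Cp = (USL - LSL)/(6*sigma) = (108.2 - 94.4)/(6*0.68620478) = 3.3518
Cpu = (108.2 - 99.48)/(3*0.68620478) = 4.2359
Cpl = (99.48 - 94.4)/(3*0.68620478) = 2.4677
Cpk = min(Cpu, Cpl) = 2.4677

2.4677


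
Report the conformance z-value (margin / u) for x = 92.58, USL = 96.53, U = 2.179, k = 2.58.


u = U / k = 2.179 / 2.58 = 0.84457364
margin = |USL - x| = |96.53 - 92.58| = 3.95
z = margin / u = 3.95 / 0.84457364
z = 4.6769

4.6769


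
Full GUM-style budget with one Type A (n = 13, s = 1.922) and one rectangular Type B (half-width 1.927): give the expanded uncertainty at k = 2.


u_A = s / sqrt(n) = 1.922 / sqrt(13) = 0.53306689
u_B = half_width / sqrt(3) = 1.927 / sqrt(3) = 1.112554
uc = sqrt(u_A^2 + u_B^2) = sqrt(0.53306689^2 + 1.112554^2) = 1.233668
U = k * uc = 2 * 1.233668
U = 2.4673

2.4673


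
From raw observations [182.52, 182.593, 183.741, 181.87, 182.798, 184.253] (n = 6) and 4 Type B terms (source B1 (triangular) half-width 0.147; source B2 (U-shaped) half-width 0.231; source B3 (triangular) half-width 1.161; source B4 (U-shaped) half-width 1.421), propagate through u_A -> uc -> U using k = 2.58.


mean = (182.52 + 182.593 + 183.741 + 181.87 + 182.798 + 184.253) / 6 = 182.9625
s = sqrt(sum((x - mean)^2)/(n-1)) = 0.87457481
u_A = s / sqrt(n) = 0.87457481 / sqrt(6) = 0.35704367
u_B1 = 0.147 / sqrt(6) = 0.060012499
u_B2 = 0.231 / sqrt(2) = 0.16334167
u_B3 = 1.161 / sqrt(6) = 0.47397627
u_B4 = 1.421 / sqrt(2) = 1.0047987
uc = sqrt(0.35704367^2 + 0.060012499^2 + 0.16334167^2 + 0.47397627^2 + 1.0047987^2) = 1.1798458
U = k * uc = 2.58 * 1.1798458
U = 3.0440

3.0440


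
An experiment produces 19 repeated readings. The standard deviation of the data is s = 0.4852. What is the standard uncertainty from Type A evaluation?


u_A = s / sqrt(n)
u_A = 0.4852 / sqrt(19)
u_A = 0.4852 / 4.3588989
u_A = 0.1113

0.1113


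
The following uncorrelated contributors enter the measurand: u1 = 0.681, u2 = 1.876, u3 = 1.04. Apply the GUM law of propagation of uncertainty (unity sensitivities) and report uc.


uc = sqrt(0.681^2 + 1.876^2 + 1.04^2)
uc = sqrt(5.064737)
uc = 2.2505

2.2505


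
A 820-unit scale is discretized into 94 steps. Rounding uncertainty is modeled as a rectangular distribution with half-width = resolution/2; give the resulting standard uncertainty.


resolution = range / divisions
resolution = 820 / 94 = 8.7234043
u_res = resolution / (2*sqrt(3))
u_res = 8.7234043 / 3.4641016
u_res = 2.5182

2.5182


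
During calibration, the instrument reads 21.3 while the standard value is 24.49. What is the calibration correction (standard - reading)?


Correction = standard - reading
= 24.49 - 21.3
= 3.1900

3.1900


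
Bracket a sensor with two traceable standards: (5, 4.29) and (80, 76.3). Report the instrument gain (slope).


slope = (y2 - y1) / (x2 - x1)
= (76.3 - 4.29) / (80 - 5)
= 72.0100 / 75
= 0.9601

0.9601


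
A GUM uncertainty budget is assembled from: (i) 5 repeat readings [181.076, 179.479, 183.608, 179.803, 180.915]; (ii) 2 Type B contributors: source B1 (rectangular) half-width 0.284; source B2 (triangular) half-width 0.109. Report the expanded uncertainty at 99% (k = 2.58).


mean = (181.076 + 179.479 + 183.608 + 179.803 + 180.915) / 5 = 180.9762
s = sqrt(sum((x - mean)^2)/(n-1)) = 1.6246602
u_A = s / sqrt(n) = 1.6246602 / sqrt(5) = 0.72657013
u_B1 = 0.284 / sqrt(3) = 0.16396748
u_B2 = 0.109 / sqrt(6) = 0.044499064
uc = sqrt(0.72657013^2 + 0.16396748^2 + 0.044499064^2) = 0.74616999
U = k * uc = 2.58 * 0.74616999
U = 1.9251

1.9251


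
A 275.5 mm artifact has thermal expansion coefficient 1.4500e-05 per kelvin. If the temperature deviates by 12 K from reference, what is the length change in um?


dL = L * alpha * dT
= 275.5 * 1.4500e-05 * 12
= 0.0479370 mm
dL_um = 0.0479370 * 1000 = 47.9370 um

47.9370


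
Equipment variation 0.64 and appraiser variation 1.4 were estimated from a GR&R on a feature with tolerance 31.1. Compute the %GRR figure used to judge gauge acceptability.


GRR = sqrt(EV^2 + AV^2) = sqrt(0.64^2 + 1.4^2) = 1.5393505
%GRR = GRR / tol * 100 = 1.5393505 / 31.1 * 100
%GRR = 4.9497

4.9497


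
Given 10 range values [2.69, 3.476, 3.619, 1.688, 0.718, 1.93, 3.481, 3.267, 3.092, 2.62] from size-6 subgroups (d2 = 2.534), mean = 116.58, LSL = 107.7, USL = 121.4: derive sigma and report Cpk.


R_bar = (2.69 + 3.476 + 3.619 + 1.688 + 0.718 + 1.93 + 3.481 + 3.267 + 3.092 + 2.62) / 10 = 2.6581
sigma = R_bar / d2 = 2.6581 / 2.534 = 1.048974
Cp = (USL - LSL)/(6*sigma) = (121.4 - 107.7)/(6*1.048974) = 2.1767
Cpu = (121.4 - 116.58)/(3*1.048974) = 1.5317
Cpl = (116.58 - 107.7)/(3*1.048974) = 2.8218
Cpk = min(Cpu, Cpl) = 1.5317

1.5317
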